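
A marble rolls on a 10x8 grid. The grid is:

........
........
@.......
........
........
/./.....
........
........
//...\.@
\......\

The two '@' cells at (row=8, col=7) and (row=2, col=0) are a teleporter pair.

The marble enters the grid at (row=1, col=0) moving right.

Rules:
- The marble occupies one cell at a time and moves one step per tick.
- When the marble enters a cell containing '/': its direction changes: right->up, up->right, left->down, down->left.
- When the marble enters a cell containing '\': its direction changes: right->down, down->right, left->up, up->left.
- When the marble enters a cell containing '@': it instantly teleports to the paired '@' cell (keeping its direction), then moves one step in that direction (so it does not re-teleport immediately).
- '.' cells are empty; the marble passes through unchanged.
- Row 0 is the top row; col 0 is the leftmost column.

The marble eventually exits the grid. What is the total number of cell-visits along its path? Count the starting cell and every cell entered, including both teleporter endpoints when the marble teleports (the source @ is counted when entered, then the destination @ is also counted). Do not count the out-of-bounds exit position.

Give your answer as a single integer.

Answer: 8

Derivation:
Step 1: enter (1,0), '.' pass, move right to (1,1)
Step 2: enter (1,1), '.' pass, move right to (1,2)
Step 3: enter (1,2), '.' pass, move right to (1,3)
Step 4: enter (1,3), '.' pass, move right to (1,4)
Step 5: enter (1,4), '.' pass, move right to (1,5)
Step 6: enter (1,5), '.' pass, move right to (1,6)
Step 7: enter (1,6), '.' pass, move right to (1,7)
Step 8: enter (1,7), '.' pass, move right to (1,8)
Step 9: at (1,8) — EXIT via right edge, pos 1
Path length (cell visits): 8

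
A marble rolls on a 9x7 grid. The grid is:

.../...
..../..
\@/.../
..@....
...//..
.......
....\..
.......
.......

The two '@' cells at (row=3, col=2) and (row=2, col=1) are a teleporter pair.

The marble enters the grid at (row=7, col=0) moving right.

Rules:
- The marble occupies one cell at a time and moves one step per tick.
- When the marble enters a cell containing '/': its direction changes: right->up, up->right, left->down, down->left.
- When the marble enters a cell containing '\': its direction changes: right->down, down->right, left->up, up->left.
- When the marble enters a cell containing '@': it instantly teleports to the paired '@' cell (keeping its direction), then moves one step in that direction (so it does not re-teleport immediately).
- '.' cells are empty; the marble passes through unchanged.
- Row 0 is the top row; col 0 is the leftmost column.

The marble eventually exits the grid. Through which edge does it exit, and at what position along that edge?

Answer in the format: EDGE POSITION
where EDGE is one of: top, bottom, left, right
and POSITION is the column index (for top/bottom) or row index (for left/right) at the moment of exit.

Step 1: enter (7,0), '.' pass, move right to (7,1)
Step 2: enter (7,1), '.' pass, move right to (7,2)
Step 3: enter (7,2), '.' pass, move right to (7,3)
Step 4: enter (7,3), '.' pass, move right to (7,4)
Step 5: enter (7,4), '.' pass, move right to (7,5)
Step 6: enter (7,5), '.' pass, move right to (7,6)
Step 7: enter (7,6), '.' pass, move right to (7,7)
Step 8: at (7,7) — EXIT via right edge, pos 7

Answer: right 7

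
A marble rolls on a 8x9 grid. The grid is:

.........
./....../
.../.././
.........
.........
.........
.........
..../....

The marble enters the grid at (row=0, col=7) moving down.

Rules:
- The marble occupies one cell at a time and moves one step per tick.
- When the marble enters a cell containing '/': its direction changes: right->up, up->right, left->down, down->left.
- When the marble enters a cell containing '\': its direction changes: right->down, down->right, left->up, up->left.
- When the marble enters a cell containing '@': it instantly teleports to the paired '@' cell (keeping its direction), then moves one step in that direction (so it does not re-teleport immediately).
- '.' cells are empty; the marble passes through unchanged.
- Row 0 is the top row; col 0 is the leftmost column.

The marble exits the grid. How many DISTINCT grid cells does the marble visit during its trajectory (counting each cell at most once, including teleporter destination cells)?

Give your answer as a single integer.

Step 1: enter (0,7), '.' pass, move down to (1,7)
Step 2: enter (1,7), '.' pass, move down to (2,7)
Step 3: enter (2,7), '.' pass, move down to (3,7)
Step 4: enter (3,7), '.' pass, move down to (4,7)
Step 5: enter (4,7), '.' pass, move down to (5,7)
Step 6: enter (5,7), '.' pass, move down to (6,7)
Step 7: enter (6,7), '.' pass, move down to (7,7)
Step 8: enter (7,7), '.' pass, move down to (8,7)
Step 9: at (8,7) — EXIT via bottom edge, pos 7
Distinct cells visited: 8 (path length 8)

Answer: 8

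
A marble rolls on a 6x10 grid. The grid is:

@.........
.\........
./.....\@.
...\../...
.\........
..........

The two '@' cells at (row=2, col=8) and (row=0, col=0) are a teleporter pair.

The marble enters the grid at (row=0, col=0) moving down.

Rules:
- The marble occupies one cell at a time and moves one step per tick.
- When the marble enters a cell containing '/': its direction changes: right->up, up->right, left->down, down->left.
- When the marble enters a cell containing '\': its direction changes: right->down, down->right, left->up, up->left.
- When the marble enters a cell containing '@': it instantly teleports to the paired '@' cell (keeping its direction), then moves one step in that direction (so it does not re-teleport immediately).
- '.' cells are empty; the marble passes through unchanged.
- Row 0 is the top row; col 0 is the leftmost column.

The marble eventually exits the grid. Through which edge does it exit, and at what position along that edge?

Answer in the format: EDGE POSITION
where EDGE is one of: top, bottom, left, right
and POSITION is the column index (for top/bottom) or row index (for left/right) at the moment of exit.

Step 1: enter (0,0), '@' teleport (0,0)->(2,8), also enter (2,8), move down to (3,8)
Step 2: enter (3,8), '.' pass, move down to (4,8)
Step 3: enter (4,8), '.' pass, move down to (5,8)
Step 4: enter (5,8), '.' pass, move down to (6,8)
Step 5: at (6,8) — EXIT via bottom edge, pos 8

Answer: bottom 8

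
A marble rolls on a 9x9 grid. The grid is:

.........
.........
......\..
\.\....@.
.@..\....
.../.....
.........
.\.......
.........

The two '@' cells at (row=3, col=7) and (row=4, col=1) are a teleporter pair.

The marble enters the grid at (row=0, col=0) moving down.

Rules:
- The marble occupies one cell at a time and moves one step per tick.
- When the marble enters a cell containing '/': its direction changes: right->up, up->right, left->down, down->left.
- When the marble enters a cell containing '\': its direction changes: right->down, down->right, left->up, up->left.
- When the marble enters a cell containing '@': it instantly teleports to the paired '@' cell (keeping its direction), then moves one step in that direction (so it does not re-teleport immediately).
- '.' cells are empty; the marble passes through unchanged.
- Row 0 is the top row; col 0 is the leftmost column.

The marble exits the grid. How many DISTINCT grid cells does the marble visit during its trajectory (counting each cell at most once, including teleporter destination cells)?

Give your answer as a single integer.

Answer: 11

Derivation:
Step 1: enter (0,0), '.' pass, move down to (1,0)
Step 2: enter (1,0), '.' pass, move down to (2,0)
Step 3: enter (2,0), '.' pass, move down to (3,0)
Step 4: enter (3,0), '\' deflects down->right, move right to (3,1)
Step 5: enter (3,1), '.' pass, move right to (3,2)
Step 6: enter (3,2), '\' deflects right->down, move down to (4,2)
Step 7: enter (4,2), '.' pass, move down to (5,2)
Step 8: enter (5,2), '.' pass, move down to (6,2)
Step 9: enter (6,2), '.' pass, move down to (7,2)
Step 10: enter (7,2), '.' pass, move down to (8,2)
Step 11: enter (8,2), '.' pass, move down to (9,2)
Step 12: at (9,2) — EXIT via bottom edge, pos 2
Distinct cells visited: 11 (path length 11)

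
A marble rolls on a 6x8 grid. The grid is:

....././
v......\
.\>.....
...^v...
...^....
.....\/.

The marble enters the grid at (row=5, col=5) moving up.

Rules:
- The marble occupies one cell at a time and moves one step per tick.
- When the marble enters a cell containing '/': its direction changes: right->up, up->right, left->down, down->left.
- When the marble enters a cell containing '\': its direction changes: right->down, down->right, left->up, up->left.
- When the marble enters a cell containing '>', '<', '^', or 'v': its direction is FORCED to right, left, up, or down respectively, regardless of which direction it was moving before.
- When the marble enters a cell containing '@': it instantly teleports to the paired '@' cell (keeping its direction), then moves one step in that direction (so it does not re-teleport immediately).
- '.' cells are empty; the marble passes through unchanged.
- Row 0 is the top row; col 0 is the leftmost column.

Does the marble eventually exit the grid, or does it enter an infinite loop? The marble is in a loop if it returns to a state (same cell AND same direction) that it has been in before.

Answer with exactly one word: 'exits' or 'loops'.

Step 1: enter (5,5), '\' deflects up->left, move left to (5,4)
Step 2: enter (5,4), '.' pass, move left to (5,3)
Step 3: enter (5,3), '.' pass, move left to (5,2)
Step 4: enter (5,2), '.' pass, move left to (5,1)
Step 5: enter (5,1), '.' pass, move left to (5,0)
Step 6: enter (5,0), '.' pass, move left to (5,-1)
Step 7: at (5,-1) — EXIT via left edge, pos 5

Answer: exits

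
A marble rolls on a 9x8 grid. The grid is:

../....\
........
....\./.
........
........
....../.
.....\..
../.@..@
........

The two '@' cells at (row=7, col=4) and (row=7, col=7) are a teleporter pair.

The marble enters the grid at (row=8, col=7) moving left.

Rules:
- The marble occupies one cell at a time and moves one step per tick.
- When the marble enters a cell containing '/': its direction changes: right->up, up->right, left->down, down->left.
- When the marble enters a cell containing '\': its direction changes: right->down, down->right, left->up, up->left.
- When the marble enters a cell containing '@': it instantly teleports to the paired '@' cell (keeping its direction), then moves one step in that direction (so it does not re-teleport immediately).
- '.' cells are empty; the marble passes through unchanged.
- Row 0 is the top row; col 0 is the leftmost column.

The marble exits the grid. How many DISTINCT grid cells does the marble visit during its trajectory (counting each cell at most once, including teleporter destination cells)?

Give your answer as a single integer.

Step 1: enter (8,7), '.' pass, move left to (8,6)
Step 2: enter (8,6), '.' pass, move left to (8,5)
Step 3: enter (8,5), '.' pass, move left to (8,4)
Step 4: enter (8,4), '.' pass, move left to (8,3)
Step 5: enter (8,3), '.' pass, move left to (8,2)
Step 6: enter (8,2), '.' pass, move left to (8,1)
Step 7: enter (8,1), '.' pass, move left to (8,0)
Step 8: enter (8,0), '.' pass, move left to (8,-1)
Step 9: at (8,-1) — EXIT via left edge, pos 8
Distinct cells visited: 8 (path length 8)

Answer: 8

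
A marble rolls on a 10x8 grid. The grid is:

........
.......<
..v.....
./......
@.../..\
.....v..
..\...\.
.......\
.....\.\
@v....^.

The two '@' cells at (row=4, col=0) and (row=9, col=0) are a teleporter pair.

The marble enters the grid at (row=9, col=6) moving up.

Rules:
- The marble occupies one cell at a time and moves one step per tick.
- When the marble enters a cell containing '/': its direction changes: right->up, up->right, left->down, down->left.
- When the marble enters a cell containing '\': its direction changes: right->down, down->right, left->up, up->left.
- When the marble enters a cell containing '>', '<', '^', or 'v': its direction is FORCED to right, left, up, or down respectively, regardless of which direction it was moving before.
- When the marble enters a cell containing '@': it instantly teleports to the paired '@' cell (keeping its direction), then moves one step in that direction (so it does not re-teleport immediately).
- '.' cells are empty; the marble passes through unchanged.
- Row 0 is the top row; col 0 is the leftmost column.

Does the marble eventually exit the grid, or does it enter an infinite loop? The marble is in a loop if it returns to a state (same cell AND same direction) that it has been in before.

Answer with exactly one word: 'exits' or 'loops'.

Step 1: enter (9,6), '^' forces up->up, move up to (8,6)
Step 2: enter (8,6), '.' pass, move up to (7,6)
Step 3: enter (7,6), '.' pass, move up to (6,6)
Step 4: enter (6,6), '\' deflects up->left, move left to (6,5)
Step 5: enter (6,5), '.' pass, move left to (6,4)
Step 6: enter (6,4), '.' pass, move left to (6,3)
Step 7: enter (6,3), '.' pass, move left to (6,2)
Step 8: enter (6,2), '\' deflects left->up, move up to (5,2)
Step 9: enter (5,2), '.' pass, move up to (4,2)
Step 10: enter (4,2), '.' pass, move up to (3,2)
Step 11: enter (3,2), '.' pass, move up to (2,2)
Step 12: enter (2,2), 'v' forces up->down, move down to (3,2)
Step 13: enter (3,2), '.' pass, move down to (4,2)
Step 14: enter (4,2), '.' pass, move down to (5,2)
Step 15: enter (5,2), '.' pass, move down to (6,2)
Step 16: enter (6,2), '\' deflects down->right, move right to (6,3)
Step 17: enter (6,3), '.' pass, move right to (6,4)
Step 18: enter (6,4), '.' pass, move right to (6,5)
Step 19: enter (6,5), '.' pass, move right to (6,6)
Step 20: enter (6,6), '\' deflects right->down, move down to (7,6)
Step 21: enter (7,6), '.' pass, move down to (8,6)
Step 22: enter (8,6), '.' pass, move down to (9,6)
Step 23: enter (9,6), '^' forces down->up, move up to (8,6)
Step 24: at (8,6) dir=up — LOOP DETECTED (seen before)

Answer: loops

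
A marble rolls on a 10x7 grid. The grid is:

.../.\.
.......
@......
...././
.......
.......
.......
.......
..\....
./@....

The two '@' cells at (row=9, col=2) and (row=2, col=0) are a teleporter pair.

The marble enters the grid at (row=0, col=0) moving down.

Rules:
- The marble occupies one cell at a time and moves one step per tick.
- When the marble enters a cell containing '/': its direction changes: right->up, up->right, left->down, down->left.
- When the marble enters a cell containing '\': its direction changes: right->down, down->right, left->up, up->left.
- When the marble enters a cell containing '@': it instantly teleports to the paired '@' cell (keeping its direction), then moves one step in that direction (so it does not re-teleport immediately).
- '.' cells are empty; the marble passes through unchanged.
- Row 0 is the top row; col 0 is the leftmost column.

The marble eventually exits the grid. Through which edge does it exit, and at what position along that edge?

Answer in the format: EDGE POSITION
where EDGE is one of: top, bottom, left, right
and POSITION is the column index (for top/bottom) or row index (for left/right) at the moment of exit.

Step 1: enter (0,0), '.' pass, move down to (1,0)
Step 2: enter (1,0), '.' pass, move down to (2,0)
Step 3: enter (2,0), '@' teleport (2,0)->(9,2), also enter (9,2), move down to (10,2)
Step 4: at (10,2) — EXIT via bottom edge, pos 2

Answer: bottom 2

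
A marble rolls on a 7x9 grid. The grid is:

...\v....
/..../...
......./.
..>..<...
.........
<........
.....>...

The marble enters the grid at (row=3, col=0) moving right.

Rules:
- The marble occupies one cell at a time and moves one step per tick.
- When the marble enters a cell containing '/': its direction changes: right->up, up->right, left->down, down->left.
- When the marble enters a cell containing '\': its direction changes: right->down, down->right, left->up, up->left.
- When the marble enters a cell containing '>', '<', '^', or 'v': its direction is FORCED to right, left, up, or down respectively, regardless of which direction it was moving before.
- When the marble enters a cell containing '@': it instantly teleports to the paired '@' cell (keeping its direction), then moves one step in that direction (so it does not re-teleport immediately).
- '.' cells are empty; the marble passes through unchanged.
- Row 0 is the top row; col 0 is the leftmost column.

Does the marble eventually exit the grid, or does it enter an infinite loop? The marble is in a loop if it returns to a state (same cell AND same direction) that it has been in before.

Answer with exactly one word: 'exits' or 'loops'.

Step 1: enter (3,0), '.' pass, move right to (3,1)
Step 2: enter (3,1), '.' pass, move right to (3,2)
Step 3: enter (3,2), '>' forces right->right, move right to (3,3)
Step 4: enter (3,3), '.' pass, move right to (3,4)
Step 5: enter (3,4), '.' pass, move right to (3,5)
Step 6: enter (3,5), '<' forces right->left, move left to (3,4)
Step 7: enter (3,4), '.' pass, move left to (3,3)
Step 8: enter (3,3), '.' pass, move left to (3,2)
Step 9: enter (3,2), '>' forces left->right, move right to (3,3)
Step 10: at (3,3) dir=right — LOOP DETECTED (seen before)

Answer: loops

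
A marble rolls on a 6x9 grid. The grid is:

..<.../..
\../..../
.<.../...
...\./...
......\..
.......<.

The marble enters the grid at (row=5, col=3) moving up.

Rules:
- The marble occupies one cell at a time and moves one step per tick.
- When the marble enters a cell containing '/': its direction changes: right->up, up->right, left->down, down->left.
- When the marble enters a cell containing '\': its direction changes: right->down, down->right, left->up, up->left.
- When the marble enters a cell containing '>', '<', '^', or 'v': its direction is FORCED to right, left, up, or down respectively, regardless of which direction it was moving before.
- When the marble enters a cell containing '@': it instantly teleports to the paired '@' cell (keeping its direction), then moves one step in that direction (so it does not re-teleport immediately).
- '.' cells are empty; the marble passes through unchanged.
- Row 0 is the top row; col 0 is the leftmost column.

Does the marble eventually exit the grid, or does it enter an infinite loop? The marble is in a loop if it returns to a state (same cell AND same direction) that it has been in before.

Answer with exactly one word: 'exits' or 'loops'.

Step 1: enter (5,3), '.' pass, move up to (4,3)
Step 2: enter (4,3), '.' pass, move up to (3,3)
Step 3: enter (3,3), '\' deflects up->left, move left to (3,2)
Step 4: enter (3,2), '.' pass, move left to (3,1)
Step 5: enter (3,1), '.' pass, move left to (3,0)
Step 6: enter (3,0), '.' pass, move left to (3,-1)
Step 7: at (3,-1) — EXIT via left edge, pos 3

Answer: exits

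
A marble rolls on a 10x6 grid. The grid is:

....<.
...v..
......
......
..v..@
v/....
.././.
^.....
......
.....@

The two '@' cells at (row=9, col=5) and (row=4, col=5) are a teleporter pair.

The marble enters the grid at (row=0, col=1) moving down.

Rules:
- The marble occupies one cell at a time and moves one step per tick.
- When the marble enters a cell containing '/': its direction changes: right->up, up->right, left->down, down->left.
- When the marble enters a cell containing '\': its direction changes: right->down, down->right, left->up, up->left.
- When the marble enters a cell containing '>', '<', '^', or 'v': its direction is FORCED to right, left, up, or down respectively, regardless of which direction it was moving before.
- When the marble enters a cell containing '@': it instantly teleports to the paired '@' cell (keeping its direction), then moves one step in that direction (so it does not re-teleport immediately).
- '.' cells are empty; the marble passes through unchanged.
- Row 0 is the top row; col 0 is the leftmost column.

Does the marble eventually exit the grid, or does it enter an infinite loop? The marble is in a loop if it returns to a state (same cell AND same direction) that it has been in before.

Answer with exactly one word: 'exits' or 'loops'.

Step 1: enter (0,1), '.' pass, move down to (1,1)
Step 2: enter (1,1), '.' pass, move down to (2,1)
Step 3: enter (2,1), '.' pass, move down to (3,1)
Step 4: enter (3,1), '.' pass, move down to (4,1)
Step 5: enter (4,1), '.' pass, move down to (5,1)
Step 6: enter (5,1), '/' deflects down->left, move left to (5,0)
Step 7: enter (5,0), 'v' forces left->down, move down to (6,0)
Step 8: enter (6,0), '.' pass, move down to (7,0)
Step 9: enter (7,0), '^' forces down->up, move up to (6,0)
Step 10: enter (6,0), '.' pass, move up to (5,0)
Step 11: enter (5,0), 'v' forces up->down, move down to (6,0)
Step 12: at (6,0) dir=down — LOOP DETECTED (seen before)

Answer: loops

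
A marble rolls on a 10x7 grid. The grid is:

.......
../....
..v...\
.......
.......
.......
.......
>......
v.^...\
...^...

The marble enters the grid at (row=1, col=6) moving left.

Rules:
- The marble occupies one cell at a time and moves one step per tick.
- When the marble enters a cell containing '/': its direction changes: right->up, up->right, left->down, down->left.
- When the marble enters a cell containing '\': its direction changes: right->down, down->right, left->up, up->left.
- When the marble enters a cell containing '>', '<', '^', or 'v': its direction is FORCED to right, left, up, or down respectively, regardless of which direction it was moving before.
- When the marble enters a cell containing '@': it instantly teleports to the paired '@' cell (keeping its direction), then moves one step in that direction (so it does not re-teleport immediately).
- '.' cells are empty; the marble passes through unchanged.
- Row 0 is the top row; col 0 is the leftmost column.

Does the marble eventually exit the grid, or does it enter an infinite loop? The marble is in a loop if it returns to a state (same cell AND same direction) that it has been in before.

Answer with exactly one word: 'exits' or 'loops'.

Step 1: enter (1,6), '.' pass, move left to (1,5)
Step 2: enter (1,5), '.' pass, move left to (1,4)
Step 3: enter (1,4), '.' pass, move left to (1,3)
Step 4: enter (1,3), '.' pass, move left to (1,2)
Step 5: enter (1,2), '/' deflects left->down, move down to (2,2)
Step 6: enter (2,2), 'v' forces down->down, move down to (3,2)
Step 7: enter (3,2), '.' pass, move down to (4,2)
Step 8: enter (4,2), '.' pass, move down to (5,2)
Step 9: enter (5,2), '.' pass, move down to (6,2)
Step 10: enter (6,2), '.' pass, move down to (7,2)
Step 11: enter (7,2), '.' pass, move down to (8,2)
Step 12: enter (8,2), '^' forces down->up, move up to (7,2)
Step 13: enter (7,2), '.' pass, move up to (6,2)
Step 14: enter (6,2), '.' pass, move up to (5,2)
Step 15: enter (5,2), '.' pass, move up to (4,2)
Step 16: enter (4,2), '.' pass, move up to (3,2)
Step 17: enter (3,2), '.' pass, move up to (2,2)
Step 18: enter (2,2), 'v' forces up->down, move down to (3,2)
Step 19: at (3,2) dir=down — LOOP DETECTED (seen before)

Answer: loops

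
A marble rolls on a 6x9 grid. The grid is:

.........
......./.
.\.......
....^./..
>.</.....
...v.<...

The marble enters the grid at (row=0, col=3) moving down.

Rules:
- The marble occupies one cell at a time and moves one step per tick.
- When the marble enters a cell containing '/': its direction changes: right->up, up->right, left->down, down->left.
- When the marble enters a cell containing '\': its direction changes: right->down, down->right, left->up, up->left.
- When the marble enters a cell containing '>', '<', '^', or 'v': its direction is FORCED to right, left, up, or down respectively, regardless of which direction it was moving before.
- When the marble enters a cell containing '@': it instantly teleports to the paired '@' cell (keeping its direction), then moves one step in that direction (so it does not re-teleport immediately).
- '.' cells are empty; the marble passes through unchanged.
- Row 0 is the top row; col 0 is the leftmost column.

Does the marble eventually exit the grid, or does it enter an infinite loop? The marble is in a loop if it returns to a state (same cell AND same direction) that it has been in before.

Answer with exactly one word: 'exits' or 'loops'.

Step 1: enter (0,3), '.' pass, move down to (1,3)
Step 2: enter (1,3), '.' pass, move down to (2,3)
Step 3: enter (2,3), '.' pass, move down to (3,3)
Step 4: enter (3,3), '.' pass, move down to (4,3)
Step 5: enter (4,3), '/' deflects down->left, move left to (4,2)
Step 6: enter (4,2), '<' forces left->left, move left to (4,1)
Step 7: enter (4,1), '.' pass, move left to (4,0)
Step 8: enter (4,0), '>' forces left->right, move right to (4,1)
Step 9: enter (4,1), '.' pass, move right to (4,2)
Step 10: enter (4,2), '<' forces right->left, move left to (4,1)
Step 11: at (4,1) dir=left — LOOP DETECTED (seen before)

Answer: loops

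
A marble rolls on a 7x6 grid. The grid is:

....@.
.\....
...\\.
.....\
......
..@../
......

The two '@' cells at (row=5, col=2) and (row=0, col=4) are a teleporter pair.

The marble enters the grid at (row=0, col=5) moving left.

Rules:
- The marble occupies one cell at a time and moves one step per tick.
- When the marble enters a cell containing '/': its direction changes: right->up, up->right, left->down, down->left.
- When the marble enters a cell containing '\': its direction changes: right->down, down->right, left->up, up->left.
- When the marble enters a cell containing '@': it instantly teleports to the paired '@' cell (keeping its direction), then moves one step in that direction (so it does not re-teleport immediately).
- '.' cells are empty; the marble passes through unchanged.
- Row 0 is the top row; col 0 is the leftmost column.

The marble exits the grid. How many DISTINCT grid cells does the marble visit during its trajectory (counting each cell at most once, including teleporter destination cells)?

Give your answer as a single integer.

Answer: 5

Derivation:
Step 1: enter (0,5), '.' pass, move left to (0,4)
Step 2: enter (0,4), '@' teleport (0,4)->(5,2), also enter (5,2), move left to (5,1)
Step 3: enter (5,1), '.' pass, move left to (5,0)
Step 4: enter (5,0), '.' pass, move left to (5,-1)
Step 5: at (5,-1) — EXIT via left edge, pos 5
Distinct cells visited: 5 (path length 5)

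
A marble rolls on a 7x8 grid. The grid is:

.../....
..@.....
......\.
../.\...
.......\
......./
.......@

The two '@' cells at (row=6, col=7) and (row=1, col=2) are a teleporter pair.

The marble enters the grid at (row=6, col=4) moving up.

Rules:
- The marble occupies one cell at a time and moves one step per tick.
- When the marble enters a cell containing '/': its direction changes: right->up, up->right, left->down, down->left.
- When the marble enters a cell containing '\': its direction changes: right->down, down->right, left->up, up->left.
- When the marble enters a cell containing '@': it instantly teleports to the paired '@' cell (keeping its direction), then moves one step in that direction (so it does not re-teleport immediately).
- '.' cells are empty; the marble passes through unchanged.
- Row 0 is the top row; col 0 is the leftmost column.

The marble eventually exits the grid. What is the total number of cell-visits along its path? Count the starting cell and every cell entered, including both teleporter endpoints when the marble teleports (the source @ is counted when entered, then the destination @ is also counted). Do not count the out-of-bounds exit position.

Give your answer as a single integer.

Answer: 9

Derivation:
Step 1: enter (6,4), '.' pass, move up to (5,4)
Step 2: enter (5,4), '.' pass, move up to (4,4)
Step 3: enter (4,4), '.' pass, move up to (3,4)
Step 4: enter (3,4), '\' deflects up->left, move left to (3,3)
Step 5: enter (3,3), '.' pass, move left to (3,2)
Step 6: enter (3,2), '/' deflects left->down, move down to (4,2)
Step 7: enter (4,2), '.' pass, move down to (5,2)
Step 8: enter (5,2), '.' pass, move down to (6,2)
Step 9: enter (6,2), '.' pass, move down to (7,2)
Step 10: at (7,2) — EXIT via bottom edge, pos 2
Path length (cell visits): 9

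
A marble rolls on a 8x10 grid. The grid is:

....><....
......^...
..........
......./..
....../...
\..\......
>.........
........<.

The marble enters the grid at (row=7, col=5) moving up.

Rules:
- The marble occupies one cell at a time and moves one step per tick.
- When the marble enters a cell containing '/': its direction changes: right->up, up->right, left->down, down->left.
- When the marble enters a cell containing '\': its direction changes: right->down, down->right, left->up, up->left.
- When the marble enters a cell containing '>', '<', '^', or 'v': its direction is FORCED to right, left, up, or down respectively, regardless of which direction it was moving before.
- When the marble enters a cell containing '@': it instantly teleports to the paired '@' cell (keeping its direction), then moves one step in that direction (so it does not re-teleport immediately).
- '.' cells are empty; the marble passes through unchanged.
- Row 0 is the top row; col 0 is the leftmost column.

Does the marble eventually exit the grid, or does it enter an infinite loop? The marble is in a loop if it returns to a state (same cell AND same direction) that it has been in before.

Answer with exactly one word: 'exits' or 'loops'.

Answer: loops

Derivation:
Step 1: enter (7,5), '.' pass, move up to (6,5)
Step 2: enter (6,5), '.' pass, move up to (5,5)
Step 3: enter (5,5), '.' pass, move up to (4,5)
Step 4: enter (4,5), '.' pass, move up to (3,5)
Step 5: enter (3,5), '.' pass, move up to (2,5)
Step 6: enter (2,5), '.' pass, move up to (1,5)
Step 7: enter (1,5), '.' pass, move up to (0,5)
Step 8: enter (0,5), '<' forces up->left, move left to (0,4)
Step 9: enter (0,4), '>' forces left->right, move right to (0,5)
Step 10: enter (0,5), '<' forces right->left, move left to (0,4)
Step 11: at (0,4) dir=left — LOOP DETECTED (seen before)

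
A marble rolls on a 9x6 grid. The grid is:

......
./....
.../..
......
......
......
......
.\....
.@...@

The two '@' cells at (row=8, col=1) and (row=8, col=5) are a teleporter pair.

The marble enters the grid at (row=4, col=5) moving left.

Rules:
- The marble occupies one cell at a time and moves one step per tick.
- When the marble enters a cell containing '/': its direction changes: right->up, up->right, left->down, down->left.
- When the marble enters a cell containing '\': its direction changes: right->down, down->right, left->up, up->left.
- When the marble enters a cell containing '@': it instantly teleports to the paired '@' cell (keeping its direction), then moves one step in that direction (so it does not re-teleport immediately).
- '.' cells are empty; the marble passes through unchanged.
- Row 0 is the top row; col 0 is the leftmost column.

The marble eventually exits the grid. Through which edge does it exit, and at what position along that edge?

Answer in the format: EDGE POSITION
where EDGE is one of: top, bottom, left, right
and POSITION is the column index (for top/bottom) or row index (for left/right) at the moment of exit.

Step 1: enter (4,5), '.' pass, move left to (4,4)
Step 2: enter (4,4), '.' pass, move left to (4,3)
Step 3: enter (4,3), '.' pass, move left to (4,2)
Step 4: enter (4,2), '.' pass, move left to (4,1)
Step 5: enter (4,1), '.' pass, move left to (4,0)
Step 6: enter (4,0), '.' pass, move left to (4,-1)
Step 7: at (4,-1) — EXIT via left edge, pos 4

Answer: left 4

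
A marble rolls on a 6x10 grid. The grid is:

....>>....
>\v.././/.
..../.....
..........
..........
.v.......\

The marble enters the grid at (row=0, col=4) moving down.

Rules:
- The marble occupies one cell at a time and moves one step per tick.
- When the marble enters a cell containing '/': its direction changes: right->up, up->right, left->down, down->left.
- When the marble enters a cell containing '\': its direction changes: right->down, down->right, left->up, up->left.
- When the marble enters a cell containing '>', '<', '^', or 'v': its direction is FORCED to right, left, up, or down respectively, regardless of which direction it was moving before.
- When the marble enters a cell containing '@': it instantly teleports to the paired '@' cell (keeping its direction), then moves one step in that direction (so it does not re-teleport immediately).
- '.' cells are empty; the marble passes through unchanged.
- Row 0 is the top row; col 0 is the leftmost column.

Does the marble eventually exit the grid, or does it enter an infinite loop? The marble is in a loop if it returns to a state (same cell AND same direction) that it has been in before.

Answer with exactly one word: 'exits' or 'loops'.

Answer: exits

Derivation:
Step 1: enter (0,4), '>' forces down->right, move right to (0,5)
Step 2: enter (0,5), '>' forces right->right, move right to (0,6)
Step 3: enter (0,6), '.' pass, move right to (0,7)
Step 4: enter (0,7), '.' pass, move right to (0,8)
Step 5: enter (0,8), '.' pass, move right to (0,9)
Step 6: enter (0,9), '.' pass, move right to (0,10)
Step 7: at (0,10) — EXIT via right edge, pos 0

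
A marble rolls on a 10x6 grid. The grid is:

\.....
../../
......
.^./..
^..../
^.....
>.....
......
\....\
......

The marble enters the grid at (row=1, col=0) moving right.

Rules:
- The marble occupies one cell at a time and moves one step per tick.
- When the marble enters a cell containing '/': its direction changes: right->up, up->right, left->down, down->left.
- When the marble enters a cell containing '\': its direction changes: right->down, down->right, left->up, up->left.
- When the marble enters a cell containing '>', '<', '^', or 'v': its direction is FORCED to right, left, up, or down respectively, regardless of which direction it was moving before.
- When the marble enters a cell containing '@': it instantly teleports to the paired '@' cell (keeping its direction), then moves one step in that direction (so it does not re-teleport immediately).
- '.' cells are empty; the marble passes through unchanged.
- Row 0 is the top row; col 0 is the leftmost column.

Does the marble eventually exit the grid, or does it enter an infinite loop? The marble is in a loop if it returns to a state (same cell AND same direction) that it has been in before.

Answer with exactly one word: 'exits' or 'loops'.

Answer: exits

Derivation:
Step 1: enter (1,0), '.' pass, move right to (1,1)
Step 2: enter (1,1), '.' pass, move right to (1,2)
Step 3: enter (1,2), '/' deflects right->up, move up to (0,2)
Step 4: enter (0,2), '.' pass, move up to (-1,2)
Step 5: at (-1,2) — EXIT via top edge, pos 2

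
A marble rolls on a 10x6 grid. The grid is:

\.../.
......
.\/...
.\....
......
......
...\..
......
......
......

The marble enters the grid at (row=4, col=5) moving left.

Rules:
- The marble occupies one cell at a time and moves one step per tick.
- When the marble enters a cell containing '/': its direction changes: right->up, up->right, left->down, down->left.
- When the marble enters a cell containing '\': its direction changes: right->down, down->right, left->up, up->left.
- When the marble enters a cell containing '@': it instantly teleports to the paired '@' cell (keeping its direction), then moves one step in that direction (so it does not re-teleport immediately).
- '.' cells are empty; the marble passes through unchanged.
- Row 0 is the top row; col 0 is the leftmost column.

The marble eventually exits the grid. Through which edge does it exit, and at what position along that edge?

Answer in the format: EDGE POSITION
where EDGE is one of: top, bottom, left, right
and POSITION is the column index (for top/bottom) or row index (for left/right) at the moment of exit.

Step 1: enter (4,5), '.' pass, move left to (4,4)
Step 2: enter (4,4), '.' pass, move left to (4,3)
Step 3: enter (4,3), '.' pass, move left to (4,2)
Step 4: enter (4,2), '.' pass, move left to (4,1)
Step 5: enter (4,1), '.' pass, move left to (4,0)
Step 6: enter (4,0), '.' pass, move left to (4,-1)
Step 7: at (4,-1) — EXIT via left edge, pos 4

Answer: left 4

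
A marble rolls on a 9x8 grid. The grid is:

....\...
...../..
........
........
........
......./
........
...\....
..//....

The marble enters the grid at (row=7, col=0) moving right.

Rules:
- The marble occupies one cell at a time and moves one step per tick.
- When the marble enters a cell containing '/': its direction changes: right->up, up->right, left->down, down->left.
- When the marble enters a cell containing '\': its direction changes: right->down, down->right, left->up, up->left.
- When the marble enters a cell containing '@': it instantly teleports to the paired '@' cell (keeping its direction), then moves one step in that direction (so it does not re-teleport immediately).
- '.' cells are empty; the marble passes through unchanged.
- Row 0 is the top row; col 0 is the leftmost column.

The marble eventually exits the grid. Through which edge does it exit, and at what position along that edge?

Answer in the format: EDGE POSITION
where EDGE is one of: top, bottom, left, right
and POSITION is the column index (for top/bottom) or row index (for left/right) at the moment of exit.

Answer: bottom 2

Derivation:
Step 1: enter (7,0), '.' pass, move right to (7,1)
Step 2: enter (7,1), '.' pass, move right to (7,2)
Step 3: enter (7,2), '.' pass, move right to (7,3)
Step 4: enter (7,3), '\' deflects right->down, move down to (8,3)
Step 5: enter (8,3), '/' deflects down->left, move left to (8,2)
Step 6: enter (8,2), '/' deflects left->down, move down to (9,2)
Step 7: at (9,2) — EXIT via bottom edge, pos 2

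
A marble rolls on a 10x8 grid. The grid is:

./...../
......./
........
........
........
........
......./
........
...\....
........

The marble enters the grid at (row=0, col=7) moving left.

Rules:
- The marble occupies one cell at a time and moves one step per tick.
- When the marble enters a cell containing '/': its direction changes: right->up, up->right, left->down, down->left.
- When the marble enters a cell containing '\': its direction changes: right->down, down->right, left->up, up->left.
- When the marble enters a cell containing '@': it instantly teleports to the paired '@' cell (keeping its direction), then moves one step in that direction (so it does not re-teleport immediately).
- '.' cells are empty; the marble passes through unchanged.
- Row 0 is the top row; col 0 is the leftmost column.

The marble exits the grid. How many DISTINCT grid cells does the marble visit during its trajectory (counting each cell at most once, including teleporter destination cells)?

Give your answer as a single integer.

Answer: 9

Derivation:
Step 1: enter (0,7), '/' deflects left->down, move down to (1,7)
Step 2: enter (1,7), '/' deflects down->left, move left to (1,6)
Step 3: enter (1,6), '.' pass, move left to (1,5)
Step 4: enter (1,5), '.' pass, move left to (1,4)
Step 5: enter (1,4), '.' pass, move left to (1,3)
Step 6: enter (1,3), '.' pass, move left to (1,2)
Step 7: enter (1,2), '.' pass, move left to (1,1)
Step 8: enter (1,1), '.' pass, move left to (1,0)
Step 9: enter (1,0), '.' pass, move left to (1,-1)
Step 10: at (1,-1) — EXIT via left edge, pos 1
Distinct cells visited: 9 (path length 9)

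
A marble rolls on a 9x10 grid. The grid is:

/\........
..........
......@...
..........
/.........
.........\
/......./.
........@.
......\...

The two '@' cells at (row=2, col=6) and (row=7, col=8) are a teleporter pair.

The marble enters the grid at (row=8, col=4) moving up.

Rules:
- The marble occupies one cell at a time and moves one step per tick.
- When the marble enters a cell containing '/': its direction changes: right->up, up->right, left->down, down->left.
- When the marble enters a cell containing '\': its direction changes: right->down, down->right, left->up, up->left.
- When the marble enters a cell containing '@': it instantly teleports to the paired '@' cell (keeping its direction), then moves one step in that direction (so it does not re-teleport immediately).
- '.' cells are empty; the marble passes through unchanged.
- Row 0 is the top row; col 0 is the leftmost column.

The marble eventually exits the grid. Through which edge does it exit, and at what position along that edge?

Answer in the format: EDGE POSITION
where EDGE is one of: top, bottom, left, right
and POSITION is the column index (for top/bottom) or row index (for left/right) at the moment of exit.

Answer: top 4

Derivation:
Step 1: enter (8,4), '.' pass, move up to (7,4)
Step 2: enter (7,4), '.' pass, move up to (6,4)
Step 3: enter (6,4), '.' pass, move up to (5,4)
Step 4: enter (5,4), '.' pass, move up to (4,4)
Step 5: enter (4,4), '.' pass, move up to (3,4)
Step 6: enter (3,4), '.' pass, move up to (2,4)
Step 7: enter (2,4), '.' pass, move up to (1,4)
Step 8: enter (1,4), '.' pass, move up to (0,4)
Step 9: enter (0,4), '.' pass, move up to (-1,4)
Step 10: at (-1,4) — EXIT via top edge, pos 4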